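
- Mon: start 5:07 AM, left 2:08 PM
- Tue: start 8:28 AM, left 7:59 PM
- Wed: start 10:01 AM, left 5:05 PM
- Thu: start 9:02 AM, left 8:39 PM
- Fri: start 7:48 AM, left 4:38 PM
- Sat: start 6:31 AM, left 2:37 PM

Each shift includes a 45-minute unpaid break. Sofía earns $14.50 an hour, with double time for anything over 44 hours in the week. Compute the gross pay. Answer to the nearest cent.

$859.85

Mon: 5:07 AM–2:08 PM = 9 h 1 min; less 45 min break → 8 h 16 min
Tue: 8:28 AM–7:59 PM = 11 h 31 min; less 45 min break → 10 h 46 min
Wed: 10:01 AM–5:05 PM = 7 h 4 min; less 45 min break → 6 h 19 min
Thu: 9:02 AM–8:39 PM = 11 h 37 min; less 45 min break → 10 h 52 min
Fri: 7:48 AM–4:38 PM = 8 h 50 min; less 45 min break → 8 h 5 min
Sat: 6:31 AM–2:37 PM = 8 h 6 min; less 45 min break → 7 h 21 min
Total worked: 51 h 39 min = 3099 min.
Regular 44 h 0 min = 2640 min at $14.50/h; overtime 7 h 39 min = 459 min at $29.00/h.
Pay = (2640 × $14.50 + 459 × $29.00) ÷ 60 = $859.85.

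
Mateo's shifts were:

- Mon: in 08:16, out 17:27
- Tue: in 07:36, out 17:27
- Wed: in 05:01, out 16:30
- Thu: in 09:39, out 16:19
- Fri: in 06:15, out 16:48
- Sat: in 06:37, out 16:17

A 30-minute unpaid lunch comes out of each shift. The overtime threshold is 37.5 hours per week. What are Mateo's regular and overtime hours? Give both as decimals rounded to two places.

Regular 37.50 hours, overtime 16.90 hours

Mon: 08:16–17:27 = 9 h 11 min; less 30 min break → 8 h 41 min
Tue: 07:36–17:27 = 9 h 51 min; less 30 min break → 9 h 21 min
Wed: 05:01–16:30 = 11 h 29 min; less 30 min break → 10 h 59 min
Thu: 09:39–16:19 = 6 h 40 min; less 30 min break → 6 h 10 min
Fri: 06:15–16:48 = 10 h 33 min; less 30 min break → 10 h 3 min
Sat: 06:37–16:17 = 9 h 40 min; less 30 min break → 9 h 10 min
Total worked: 54 h 24 min = 54.40 h.
Threshold 37.5 h → overtime 16 h 54 min, regular 37 h 30 min.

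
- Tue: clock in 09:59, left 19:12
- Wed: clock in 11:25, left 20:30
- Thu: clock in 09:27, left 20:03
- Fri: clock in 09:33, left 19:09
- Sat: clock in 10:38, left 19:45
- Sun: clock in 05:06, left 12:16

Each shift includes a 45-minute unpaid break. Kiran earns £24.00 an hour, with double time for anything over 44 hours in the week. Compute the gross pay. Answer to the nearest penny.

Tue: 09:59–19:12 = 9 h 13 min; less 45 min break → 8 h 28 min
Wed: 11:25–20:30 = 9 h 5 min; less 45 min break → 8 h 20 min
Thu: 09:27–20:03 = 10 h 36 min; less 45 min break → 9 h 51 min
Fri: 09:33–19:09 = 9 h 36 min; less 45 min break → 8 h 51 min
Sat: 10:38–19:45 = 9 h 7 min; less 45 min break → 8 h 22 min
Sun: 05:06–12:16 = 7 h 10 min; less 45 min break → 6 h 25 min
Total worked: 50 h 17 min = 3017 min.
Regular 44 h 0 min = 2640 min at £24.00/h; overtime 6 h 17 min = 377 min at £48.00/h.
Pay = (2640 × £24.00 + 377 × £48.00) ÷ 60 = £1357.60.

£1357.60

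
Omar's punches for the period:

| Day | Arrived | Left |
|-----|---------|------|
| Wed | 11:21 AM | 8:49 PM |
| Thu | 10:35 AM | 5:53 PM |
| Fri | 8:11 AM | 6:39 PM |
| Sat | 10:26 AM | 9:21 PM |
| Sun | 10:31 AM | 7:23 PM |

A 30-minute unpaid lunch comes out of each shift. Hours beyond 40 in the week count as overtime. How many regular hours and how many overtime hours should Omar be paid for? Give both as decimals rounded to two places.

Regular 40.00 hours, overtime 4.52 hours

Wed: 11:21 AM–8:49 PM = 9 h 28 min; less 30 min break → 8 h 58 min
Thu: 10:35 AM–5:53 PM = 7 h 18 min; less 30 min break → 6 h 48 min
Fri: 8:11 AM–6:39 PM = 10 h 28 min; less 30 min break → 9 h 58 min
Sat: 10:26 AM–9:21 PM = 10 h 55 min; less 30 min break → 10 h 25 min
Sun: 10:31 AM–7:23 PM = 8 h 52 min; less 30 min break → 8 h 22 min
Total worked: 44 h 31 min = 44.52 h.
Threshold 40 h → overtime 4 h 31 min, regular 40 h 0 min.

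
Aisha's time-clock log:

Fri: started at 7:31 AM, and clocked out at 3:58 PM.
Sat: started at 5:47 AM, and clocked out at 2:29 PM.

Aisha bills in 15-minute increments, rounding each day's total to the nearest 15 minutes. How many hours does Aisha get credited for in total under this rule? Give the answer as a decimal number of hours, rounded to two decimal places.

Fri: 7:31 AM–3:58 PM = 8 h 27 min → rounds to 8 h 30 min
Sat: 5:47 AM–2:29 PM = 8 h 42 min → rounds to 8 h 45 min
Total credited: 17 h 15 min.

17.25 hours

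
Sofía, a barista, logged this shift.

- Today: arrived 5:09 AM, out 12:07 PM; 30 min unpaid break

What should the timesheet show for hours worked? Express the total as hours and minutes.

Today: 5:09 AM–12:07 PM = 6 h 58 min; less 30 min break → 6 h 28 min

6 h 28 min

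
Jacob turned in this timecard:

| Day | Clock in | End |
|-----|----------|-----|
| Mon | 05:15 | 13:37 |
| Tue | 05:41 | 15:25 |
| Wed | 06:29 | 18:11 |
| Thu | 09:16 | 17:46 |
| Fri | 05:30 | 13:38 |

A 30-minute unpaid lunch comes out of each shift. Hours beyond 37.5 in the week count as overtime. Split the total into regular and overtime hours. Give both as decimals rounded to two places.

Mon: 05:15–13:37 = 8 h 22 min; less 30 min break → 7 h 52 min
Tue: 05:41–15:25 = 9 h 44 min; less 30 min break → 9 h 14 min
Wed: 06:29–18:11 = 11 h 42 min; less 30 min break → 11 h 12 min
Thu: 09:16–17:46 = 8 h 30 min; less 30 min break → 8 h 0 min
Fri: 05:30–13:38 = 8 h 8 min; less 30 min break → 7 h 38 min
Total worked: 43 h 56 min = 43.93 h.
Threshold 37.5 h → overtime 6 h 26 min, regular 37 h 30 min.

Regular 37.50 hours, overtime 6.43 hours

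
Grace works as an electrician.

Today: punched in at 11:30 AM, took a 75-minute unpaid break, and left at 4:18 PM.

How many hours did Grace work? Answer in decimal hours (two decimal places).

Today: 11:30 AM–4:18 PM = 4 h 48 min; less 75 min break → 3 h 33 min

3.55 hours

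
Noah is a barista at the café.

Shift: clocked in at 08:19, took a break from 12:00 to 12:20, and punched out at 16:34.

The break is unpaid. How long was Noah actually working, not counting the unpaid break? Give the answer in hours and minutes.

Shift: 08:19–16:34 = 8 h 15 min; less 20 min break → 7 h 55 min

7 h 55 min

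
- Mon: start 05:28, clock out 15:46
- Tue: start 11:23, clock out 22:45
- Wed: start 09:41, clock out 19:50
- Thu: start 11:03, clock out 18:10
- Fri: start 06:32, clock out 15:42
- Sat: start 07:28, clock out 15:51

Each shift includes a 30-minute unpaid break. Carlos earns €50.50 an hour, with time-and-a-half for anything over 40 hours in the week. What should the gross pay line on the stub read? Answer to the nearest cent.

Mon: 05:28–15:46 = 10 h 18 min; less 30 min break → 9 h 48 min
Tue: 11:23–22:45 = 11 h 22 min; less 30 min break → 10 h 52 min
Wed: 09:41–19:50 = 10 h 9 min; less 30 min break → 9 h 39 min
Thu: 11:03–18:10 = 7 h 7 min; less 30 min break → 6 h 37 min
Fri: 06:32–15:42 = 9 h 10 min; less 30 min break → 8 h 40 min
Sat: 07:28–15:51 = 8 h 23 min; less 30 min break → 7 h 53 min
Total worked: 53 h 29 min = 3209 min.
Regular 40 h 0 min = 2400 min at €50.50/h; overtime 13 h 29 min = 809 min at €75.75/h.
Pay = (2400 × €50.50 + 809 × €75.75) ÷ 60 = €3041.36.

€3041.36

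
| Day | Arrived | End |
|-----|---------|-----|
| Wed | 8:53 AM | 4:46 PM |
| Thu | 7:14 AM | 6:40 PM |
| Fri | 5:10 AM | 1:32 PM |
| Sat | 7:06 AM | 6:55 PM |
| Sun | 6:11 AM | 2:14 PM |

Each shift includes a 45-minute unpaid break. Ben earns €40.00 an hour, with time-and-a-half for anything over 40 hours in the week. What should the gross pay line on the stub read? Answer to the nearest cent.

Wed: 8:53 AM–4:46 PM = 7 h 53 min; less 45 min break → 7 h 8 min
Thu: 7:14 AM–6:40 PM = 11 h 26 min; less 45 min break → 10 h 41 min
Fri: 5:10 AM–1:32 PM = 8 h 22 min; less 45 min break → 7 h 37 min
Sat: 7:06 AM–6:55 PM = 11 h 49 min; less 45 min break → 11 h 4 min
Sun: 6:11 AM–2:14 PM = 8 h 3 min; less 45 min break → 7 h 18 min
Total worked: 43 h 48 min = 2628 min.
Regular 40 h 0 min = 2400 min at €40.00/h; overtime 3 h 48 min = 228 min at €60.00/h.
Pay = (2400 × €40.00 + 228 × €60.00) ÷ 60 = €1828.00.

€1828.00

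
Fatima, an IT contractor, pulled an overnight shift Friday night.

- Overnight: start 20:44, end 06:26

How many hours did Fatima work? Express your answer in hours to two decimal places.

9.70 hours

Overnight: 20:44 → midnight = 3 h 16 min; midnight → 06:26 = 6 h 26 min; span 9 h 42 min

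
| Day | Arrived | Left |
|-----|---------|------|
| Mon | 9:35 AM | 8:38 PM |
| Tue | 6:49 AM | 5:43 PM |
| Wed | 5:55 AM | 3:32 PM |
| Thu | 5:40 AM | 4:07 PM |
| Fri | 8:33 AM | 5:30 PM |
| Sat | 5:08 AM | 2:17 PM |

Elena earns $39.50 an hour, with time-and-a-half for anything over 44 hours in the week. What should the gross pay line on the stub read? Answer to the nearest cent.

Mon: 9:35 AM–8:38 PM = 11 h 3 min
Tue: 6:49 AM–5:43 PM = 10 h 54 min
Wed: 5:55 AM–3:32 PM = 9 h 37 min
Thu: 5:40 AM–4:07 PM = 10 h 27 min
Fri: 8:33 AM–5:30 PM = 8 h 57 min
Sat: 5:08 AM–2:17 PM = 9 h 9 min
Total worked: 60 h 7 min = 3607 min.
Regular 44 h 0 min = 2640 min at $39.50/h; overtime 16 h 7 min = 967 min at $59.25/h.
Pay = (2640 × $39.50 + 967 × $59.25) ÷ 60 = $2692.91.

$2692.91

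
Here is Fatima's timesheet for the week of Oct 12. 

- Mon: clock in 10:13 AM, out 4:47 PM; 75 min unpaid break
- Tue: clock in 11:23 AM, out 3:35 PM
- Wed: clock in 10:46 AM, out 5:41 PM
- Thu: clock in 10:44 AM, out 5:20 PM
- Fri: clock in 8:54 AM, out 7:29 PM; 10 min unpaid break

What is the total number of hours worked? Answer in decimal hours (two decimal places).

33.45 hours

Mon: 10:13 AM–4:47 PM = 6 h 34 min; less 75 min break → 5 h 19 min
Tue: 11:23 AM–3:35 PM = 4 h 12 min
Wed: 10:46 AM–5:41 PM = 6 h 55 min
Thu: 10:44 AM–5:20 PM = 6 h 36 min
Fri: 8:54 AM–7:29 PM = 10 h 35 min; less 10 min break → 10 h 25 min
Total: 5 h 19 min + 4 h 12 min + 6 h 55 min + 6 h 36 min + 10 h 25 min = 33 h 27 min.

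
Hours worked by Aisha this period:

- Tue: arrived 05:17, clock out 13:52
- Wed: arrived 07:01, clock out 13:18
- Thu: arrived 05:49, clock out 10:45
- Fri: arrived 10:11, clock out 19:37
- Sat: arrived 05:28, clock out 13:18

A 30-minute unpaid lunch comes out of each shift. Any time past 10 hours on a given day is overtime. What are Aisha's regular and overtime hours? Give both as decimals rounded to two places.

Tue: 05:17–13:52 = 8 h 35 min; less 30 min break → 8 h 5 min
Wed: 07:01–13:18 = 6 h 17 min; less 30 min break → 5 h 47 min
Thu: 05:49–10:45 = 4 h 56 min; less 30 min break → 4 h 26 min
Fri: 10:11–19:37 = 9 h 26 min; less 30 min break → 8 h 56 min
Sat: 05:28–13:18 = 7 h 50 min; less 30 min break → 7 h 20 min
Tue reg 8 h 5 min / OT 0 h 0 min; Wed reg 5 h 47 min / OT 0 h 0 min; Thu reg 4 h 26 min / OT 0 h 0 min; Fri reg 8 h 56 min / OT 0 h 0 min; Sat reg 7 h 20 min / OT 0 h 0 min.
Totals: regular 34 h 34 min, overtime 0 h 0 min.

Regular 34.57 hours, overtime 0.00 hours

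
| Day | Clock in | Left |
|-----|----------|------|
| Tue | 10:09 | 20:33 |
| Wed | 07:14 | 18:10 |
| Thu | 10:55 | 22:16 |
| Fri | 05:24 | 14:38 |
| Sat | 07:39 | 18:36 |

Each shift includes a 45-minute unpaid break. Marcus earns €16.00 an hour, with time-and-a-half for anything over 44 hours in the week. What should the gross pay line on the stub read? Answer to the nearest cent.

Tue: 10:09–20:33 = 10 h 24 min; less 45 min break → 9 h 39 min
Wed: 07:14–18:10 = 10 h 56 min; less 45 min break → 10 h 11 min
Thu: 10:55–22:16 = 11 h 21 min; less 45 min break → 10 h 36 min
Fri: 05:24–14:38 = 9 h 14 min; less 45 min break → 8 h 29 min
Sat: 07:39–18:36 = 10 h 57 min; less 45 min break → 10 h 12 min
Total worked: 49 h 7 min = 2947 min.
Regular 44 h 0 min = 2640 min at €16.00/h; overtime 5 h 7 min = 307 min at €24.00/h.
Pay = (2640 × €16.00 + 307 × €24.00) ÷ 60 = €826.80.

€826.80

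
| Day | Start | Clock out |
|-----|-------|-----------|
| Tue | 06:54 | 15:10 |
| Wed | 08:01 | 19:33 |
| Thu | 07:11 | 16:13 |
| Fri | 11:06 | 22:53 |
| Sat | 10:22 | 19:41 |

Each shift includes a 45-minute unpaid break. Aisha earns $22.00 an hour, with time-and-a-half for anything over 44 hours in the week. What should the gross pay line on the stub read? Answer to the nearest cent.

$1040.05

Tue: 06:54–15:10 = 8 h 16 min; less 45 min break → 7 h 31 min
Wed: 08:01–19:33 = 11 h 32 min; less 45 min break → 10 h 47 min
Thu: 07:11–16:13 = 9 h 2 min; less 45 min break → 8 h 17 min
Fri: 11:06–22:53 = 11 h 47 min; less 45 min break → 11 h 2 min
Sat: 10:22–19:41 = 9 h 19 min; less 45 min break → 8 h 34 min
Total worked: 46 h 11 min = 2771 min.
Regular 44 h 0 min = 2640 min at $22.00/h; overtime 2 h 11 min = 131 min at $33.00/h.
Pay = (2640 × $22.00 + 131 × $33.00) ÷ 60 = $1040.05.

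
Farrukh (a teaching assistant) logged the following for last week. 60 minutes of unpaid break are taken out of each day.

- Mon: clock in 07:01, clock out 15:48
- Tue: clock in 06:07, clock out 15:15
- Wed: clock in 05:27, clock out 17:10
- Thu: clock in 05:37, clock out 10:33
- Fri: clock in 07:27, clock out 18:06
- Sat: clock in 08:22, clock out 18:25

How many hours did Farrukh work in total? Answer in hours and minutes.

49 h 16 min

Mon: 07:01–15:48 = 8 h 47 min; less 60 min break → 7 h 47 min
Tue: 06:07–15:15 = 9 h 8 min; less 60 min break → 8 h 8 min
Wed: 05:27–17:10 = 11 h 43 min; less 60 min break → 10 h 43 min
Thu: 05:37–10:33 = 4 h 56 min; less 60 min break → 3 h 56 min
Fri: 07:27–18:06 = 10 h 39 min; less 60 min break → 9 h 39 min
Sat: 08:22–18:25 = 10 h 3 min; less 60 min break → 9 h 3 min
Total: 7 h 47 min + 8 h 8 min + 10 h 43 min + 3 h 56 min + 9 h 39 min + 9 h 3 min = 49 h 16 min.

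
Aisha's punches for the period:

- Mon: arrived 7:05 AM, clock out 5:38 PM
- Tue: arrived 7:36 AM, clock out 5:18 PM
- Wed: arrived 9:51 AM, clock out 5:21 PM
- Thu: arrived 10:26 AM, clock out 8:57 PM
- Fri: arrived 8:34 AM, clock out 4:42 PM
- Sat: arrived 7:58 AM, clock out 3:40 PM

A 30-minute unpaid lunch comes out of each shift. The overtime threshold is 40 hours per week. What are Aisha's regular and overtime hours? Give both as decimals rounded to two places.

Regular 40.00 hours, overtime 11.10 hours

Mon: 7:05 AM–5:38 PM = 10 h 33 min; less 30 min break → 10 h 3 min
Tue: 7:36 AM–5:18 PM = 9 h 42 min; less 30 min break → 9 h 12 min
Wed: 9:51 AM–5:21 PM = 7 h 30 min; less 30 min break → 7 h 0 min
Thu: 10:26 AM–8:57 PM = 10 h 31 min; less 30 min break → 10 h 1 min
Fri: 8:34 AM–4:42 PM = 8 h 8 min; less 30 min break → 7 h 38 min
Sat: 7:58 AM–3:40 PM = 7 h 42 min; less 30 min break → 7 h 12 min
Total worked: 51 h 6 min = 51.10 h.
Threshold 40 h → overtime 11 h 6 min, regular 40 h 0 min.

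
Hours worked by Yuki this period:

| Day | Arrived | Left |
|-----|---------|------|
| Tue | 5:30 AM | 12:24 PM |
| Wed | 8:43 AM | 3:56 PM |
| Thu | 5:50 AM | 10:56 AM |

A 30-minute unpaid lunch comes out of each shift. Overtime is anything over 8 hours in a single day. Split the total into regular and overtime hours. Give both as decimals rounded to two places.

Regular 17.72 hours, overtime 0.00 hours

Tue: 5:30 AM–12:24 PM = 6 h 54 min; less 30 min break → 6 h 24 min
Wed: 8:43 AM–3:56 PM = 7 h 13 min; less 30 min break → 6 h 43 min
Thu: 5:50 AM–10:56 AM = 5 h 6 min; less 30 min break → 4 h 36 min
Tue reg 6 h 24 min / OT 0 h 0 min; Wed reg 6 h 43 min / OT 0 h 0 min; Thu reg 4 h 36 min / OT 0 h 0 min.
Totals: regular 17 h 43 min, overtime 0 h 0 min.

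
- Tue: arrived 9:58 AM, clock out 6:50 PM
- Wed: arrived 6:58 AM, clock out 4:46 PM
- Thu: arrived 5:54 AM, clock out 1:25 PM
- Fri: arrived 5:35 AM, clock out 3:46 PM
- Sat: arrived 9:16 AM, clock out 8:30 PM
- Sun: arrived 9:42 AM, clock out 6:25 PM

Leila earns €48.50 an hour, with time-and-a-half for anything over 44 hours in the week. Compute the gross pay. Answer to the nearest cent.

Tue: 9:58 AM–6:50 PM = 8 h 52 min
Wed: 6:58 AM–4:46 PM = 9 h 48 min
Thu: 5:54 AM–1:25 PM = 7 h 31 min
Fri: 5:35 AM–3:46 PM = 10 h 11 min
Sat: 9:16 AM–8:30 PM = 11 h 14 min
Sun: 9:42 AM–6:25 PM = 8 h 43 min
Total worked: 56 h 19 min = 3379 min.
Regular 44 h 0 min = 2640 min at €48.50/h; overtime 12 h 19 min = 739 min at €72.75/h.
Pay = (2640 × €48.50 + 739 × €72.75) ÷ 60 = €3030.04.

€3030.04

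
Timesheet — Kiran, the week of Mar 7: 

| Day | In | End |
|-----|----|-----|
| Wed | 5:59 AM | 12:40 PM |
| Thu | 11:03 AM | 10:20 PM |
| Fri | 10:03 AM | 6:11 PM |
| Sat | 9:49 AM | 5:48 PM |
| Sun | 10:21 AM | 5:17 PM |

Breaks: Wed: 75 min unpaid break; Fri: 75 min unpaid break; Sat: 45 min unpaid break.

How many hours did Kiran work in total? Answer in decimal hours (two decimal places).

37.77 hours

Wed: 5:59 AM–12:40 PM = 6 h 41 min; less 75 min break → 5 h 26 min
Thu: 11:03 AM–10:20 PM = 11 h 17 min
Fri: 10:03 AM–6:11 PM = 8 h 8 min; less 75 min break → 6 h 53 min
Sat: 9:49 AM–5:48 PM = 7 h 59 min; less 45 min break → 7 h 14 min
Sun: 10:21 AM–5:17 PM = 6 h 56 min
Total: 5 h 26 min + 11 h 17 min + 6 h 53 min + 7 h 14 min + 6 h 56 min = 37 h 46 min.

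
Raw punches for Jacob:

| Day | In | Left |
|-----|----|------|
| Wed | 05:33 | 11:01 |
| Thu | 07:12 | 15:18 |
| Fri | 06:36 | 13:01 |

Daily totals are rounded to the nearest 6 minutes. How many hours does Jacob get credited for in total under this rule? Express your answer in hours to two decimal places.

20.00 hours

Wed: 05:33–11:01 = 5 h 28 min → rounds to 5 h 30 min
Thu: 07:12–15:18 = 8 h 6 min → rounds to 8 h 6 min
Fri: 06:36–13:01 = 6 h 25 min → rounds to 6 h 24 min
Total credited: 20 h 0 min.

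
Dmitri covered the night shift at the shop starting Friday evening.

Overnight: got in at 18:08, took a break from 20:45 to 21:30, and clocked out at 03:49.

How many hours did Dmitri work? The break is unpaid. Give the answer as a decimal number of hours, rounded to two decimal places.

Overnight: 18:08 → midnight = 5 h 52 min; midnight → 03:49 = 3 h 49 min; span 9 h 41 min; less 45 min break → 8 h 56 min

8.93 hours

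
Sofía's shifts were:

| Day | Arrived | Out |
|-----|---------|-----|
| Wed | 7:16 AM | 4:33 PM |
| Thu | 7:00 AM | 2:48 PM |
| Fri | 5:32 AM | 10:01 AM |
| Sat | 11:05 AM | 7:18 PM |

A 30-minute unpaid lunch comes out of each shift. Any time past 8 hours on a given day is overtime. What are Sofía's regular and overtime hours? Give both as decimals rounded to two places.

Wed: 7:16 AM–4:33 PM = 9 h 17 min; less 30 min break → 8 h 47 min
Thu: 7:00 AM–2:48 PM = 7 h 48 min; less 30 min break → 7 h 18 min
Fri: 5:32 AM–10:01 AM = 4 h 29 min; less 30 min break → 3 h 59 min
Sat: 11:05 AM–7:18 PM = 8 h 13 min; less 30 min break → 7 h 43 min
Wed reg 8 h 0 min / OT 0 h 47 min; Thu reg 7 h 18 min / OT 0 h 0 min; Fri reg 3 h 59 min / OT 0 h 0 min; Sat reg 7 h 43 min / OT 0 h 0 min.
Totals: regular 27 h 0 min, overtime 0 h 47 min.

Regular 27.00 hours, overtime 0.78 hours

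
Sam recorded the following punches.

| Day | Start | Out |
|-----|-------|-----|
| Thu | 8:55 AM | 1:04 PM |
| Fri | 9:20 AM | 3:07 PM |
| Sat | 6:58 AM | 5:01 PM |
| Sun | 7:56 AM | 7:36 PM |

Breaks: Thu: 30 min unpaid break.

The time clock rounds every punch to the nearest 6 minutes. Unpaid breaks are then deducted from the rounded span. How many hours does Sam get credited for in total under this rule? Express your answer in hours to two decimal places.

Thu: in 8:55 AM→8:54 AM, out 1:04 PM→1:06 PM; 4 h 12 min − 30 min = 3 h 42 min
Fri: in 9:20 AM→9:18 AM, out 3:07 PM→3:06 PM; 5 h 48 min
Sat: in 6:58 AM→7:00 AM, out 5:01 PM→5:00 PM; 10 h 0 min
Sun: in 7:56 AM→7:54 AM, out 7:36 PM→7:36 PM; 11 h 42 min
Total credited: 31 h 12 min.

31.20 hours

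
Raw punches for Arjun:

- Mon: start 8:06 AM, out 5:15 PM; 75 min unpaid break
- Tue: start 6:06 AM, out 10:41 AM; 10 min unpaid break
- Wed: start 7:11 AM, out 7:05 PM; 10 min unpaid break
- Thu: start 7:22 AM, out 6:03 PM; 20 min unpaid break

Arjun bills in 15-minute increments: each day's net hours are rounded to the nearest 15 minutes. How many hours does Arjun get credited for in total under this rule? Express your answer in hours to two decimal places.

34.50 hours

Mon: 8:06 AM–5:15 PM = 9 h 9 min − 75 min = 7 h 54 min → rounds to 8 h 0 min
Tue: 6:06 AM–10:41 AM = 4 h 35 min − 10 min = 4 h 25 min → rounds to 4 h 30 min
Wed: 7:11 AM–7:05 PM = 11 h 54 min − 10 min = 11 h 44 min → rounds to 11 h 45 min
Thu: 7:22 AM–6:03 PM = 10 h 41 min − 20 min = 10 h 21 min → rounds to 10 h 15 min
Total credited: 34 h 30 min.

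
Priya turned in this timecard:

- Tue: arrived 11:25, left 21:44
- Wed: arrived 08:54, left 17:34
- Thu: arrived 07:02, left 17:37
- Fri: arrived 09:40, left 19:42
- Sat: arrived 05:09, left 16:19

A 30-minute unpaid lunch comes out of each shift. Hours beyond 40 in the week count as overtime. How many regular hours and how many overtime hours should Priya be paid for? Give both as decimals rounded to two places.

Regular 40.00 hours, overtime 8.27 hours

Tue: 11:25–21:44 = 10 h 19 min; less 30 min break → 9 h 49 min
Wed: 08:54–17:34 = 8 h 40 min; less 30 min break → 8 h 10 min
Thu: 07:02–17:37 = 10 h 35 min; less 30 min break → 10 h 5 min
Fri: 09:40–19:42 = 10 h 2 min; less 30 min break → 9 h 32 min
Sat: 05:09–16:19 = 11 h 10 min; less 30 min break → 10 h 40 min
Total worked: 48 h 16 min = 48.27 h.
Threshold 40 h → overtime 8 h 16 min, regular 40 h 0 min.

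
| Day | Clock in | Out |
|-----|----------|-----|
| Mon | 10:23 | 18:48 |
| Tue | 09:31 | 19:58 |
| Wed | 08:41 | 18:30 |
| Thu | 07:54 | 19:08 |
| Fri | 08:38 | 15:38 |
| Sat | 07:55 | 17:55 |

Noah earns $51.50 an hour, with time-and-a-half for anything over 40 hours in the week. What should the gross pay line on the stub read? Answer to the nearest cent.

$3366.81

Mon: 10:23–18:48 = 8 h 25 min
Tue: 09:31–19:58 = 10 h 27 min
Wed: 08:41–18:30 = 9 h 49 min
Thu: 07:54–19:08 = 11 h 14 min
Fri: 08:38–15:38 = 7 h 0 min
Sat: 07:55–17:55 = 10 h 0 min
Total worked: 56 h 55 min = 3415 min.
Regular 40 h 0 min = 2400 min at $51.50/h; overtime 16 h 55 min = 1015 min at $77.25/h.
Pay = (2400 × $51.50 + 1015 × $77.25) ÷ 60 = $3366.81.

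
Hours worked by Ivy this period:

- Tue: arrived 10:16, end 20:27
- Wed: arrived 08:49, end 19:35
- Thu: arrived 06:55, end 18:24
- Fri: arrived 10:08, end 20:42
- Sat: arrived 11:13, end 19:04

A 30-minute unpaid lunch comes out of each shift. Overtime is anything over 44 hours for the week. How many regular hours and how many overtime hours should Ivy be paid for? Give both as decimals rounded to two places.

Regular 44.00 hours, overtime 4.35 hours

Tue: 10:16–20:27 = 10 h 11 min; less 30 min break → 9 h 41 min
Wed: 08:49–19:35 = 10 h 46 min; less 30 min break → 10 h 16 min
Thu: 06:55–18:24 = 11 h 29 min; less 30 min break → 10 h 59 min
Fri: 10:08–20:42 = 10 h 34 min; less 30 min break → 10 h 4 min
Sat: 11:13–19:04 = 7 h 51 min; less 30 min break → 7 h 21 min
Total worked: 48 h 21 min = 48.35 h.
Threshold 44 h → overtime 4 h 21 min, regular 44 h 0 min.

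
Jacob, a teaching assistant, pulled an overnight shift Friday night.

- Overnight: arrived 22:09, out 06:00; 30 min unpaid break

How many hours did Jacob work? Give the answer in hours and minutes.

7 h 21 min

Overnight: 22:09 → midnight = 1 h 51 min; midnight → 06:00 = 6 h 0 min; span 7 h 51 min; less 30 min break → 7 h 21 min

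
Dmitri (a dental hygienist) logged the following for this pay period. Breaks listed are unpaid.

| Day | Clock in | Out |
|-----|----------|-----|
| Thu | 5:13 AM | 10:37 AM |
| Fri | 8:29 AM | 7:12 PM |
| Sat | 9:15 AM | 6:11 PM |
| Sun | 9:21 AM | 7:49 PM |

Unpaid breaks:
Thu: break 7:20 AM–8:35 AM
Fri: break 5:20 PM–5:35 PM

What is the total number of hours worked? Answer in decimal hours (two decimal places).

Thu: 5:13 AM–10:37 AM = 5 h 24 min; less 75 min break → 4 h 9 min
Fri: 8:29 AM–7:12 PM = 10 h 43 min; less 15 min break → 10 h 28 min
Sat: 9:15 AM–6:11 PM = 8 h 56 min
Sun: 9:21 AM–7:49 PM = 10 h 28 min
Total: 4 h 9 min + 10 h 28 min + 8 h 56 min + 10 h 28 min = 34 h 1 min.

34.02 hours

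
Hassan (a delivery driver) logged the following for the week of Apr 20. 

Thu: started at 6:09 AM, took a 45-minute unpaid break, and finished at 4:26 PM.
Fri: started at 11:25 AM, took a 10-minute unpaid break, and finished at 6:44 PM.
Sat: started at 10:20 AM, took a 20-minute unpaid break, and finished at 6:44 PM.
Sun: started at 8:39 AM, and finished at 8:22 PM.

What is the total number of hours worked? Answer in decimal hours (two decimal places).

36.47 hours

Thu: 6:09 AM–4:26 PM = 10 h 17 min; less 45 min break → 9 h 32 min
Fri: 11:25 AM–6:44 PM = 7 h 19 min; less 10 min break → 7 h 9 min
Sat: 10:20 AM–6:44 PM = 8 h 24 min; less 20 min break → 8 h 4 min
Sun: 8:39 AM–8:22 PM = 11 h 43 min
Total: 9 h 32 min + 7 h 9 min + 8 h 4 min + 11 h 43 min = 36 h 28 min.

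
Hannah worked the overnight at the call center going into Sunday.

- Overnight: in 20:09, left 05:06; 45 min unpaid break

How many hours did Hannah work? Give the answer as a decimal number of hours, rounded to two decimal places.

Overnight: 20:09 → midnight = 3 h 51 min; midnight → 05:06 = 5 h 6 min; span 8 h 57 min; less 45 min break → 8 h 12 min

8.20 hours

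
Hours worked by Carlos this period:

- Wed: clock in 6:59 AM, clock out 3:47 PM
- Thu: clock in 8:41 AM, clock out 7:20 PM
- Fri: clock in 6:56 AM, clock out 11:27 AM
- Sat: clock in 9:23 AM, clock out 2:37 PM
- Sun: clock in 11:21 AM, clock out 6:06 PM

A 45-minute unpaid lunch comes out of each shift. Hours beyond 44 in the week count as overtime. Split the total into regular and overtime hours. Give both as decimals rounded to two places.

Wed: 6:59 AM–3:47 PM = 8 h 48 min; less 45 min break → 8 h 3 min
Thu: 8:41 AM–7:20 PM = 10 h 39 min; less 45 min break → 9 h 54 min
Fri: 6:56 AM–11:27 AM = 4 h 31 min; less 45 min break → 3 h 46 min
Sat: 9:23 AM–2:37 PM = 5 h 14 min; less 45 min break → 4 h 29 min
Sun: 11:21 AM–6:06 PM = 6 h 45 min; less 45 min break → 6 h 0 min
Total worked: 32 h 12 min = 32.20 h.
Threshold 44 h → overtime 0 h 0 min, regular 32 h 12 min.

Regular 32.20 hours, overtime 0.00 hours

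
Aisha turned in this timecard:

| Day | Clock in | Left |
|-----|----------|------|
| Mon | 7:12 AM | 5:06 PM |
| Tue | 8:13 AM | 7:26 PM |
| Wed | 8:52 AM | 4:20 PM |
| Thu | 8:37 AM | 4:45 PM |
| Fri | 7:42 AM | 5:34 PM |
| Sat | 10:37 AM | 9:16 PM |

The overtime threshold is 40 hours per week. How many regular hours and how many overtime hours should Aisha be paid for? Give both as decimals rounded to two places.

Mon: 7:12 AM–5:06 PM = 9 h 54 min
Tue: 8:13 AM–7:26 PM = 11 h 13 min
Wed: 8:52 AM–4:20 PM = 7 h 28 min
Thu: 8:37 AM–4:45 PM = 8 h 8 min
Fri: 7:42 AM–5:34 PM = 9 h 52 min
Sat: 10:37 AM–9:16 PM = 10 h 39 min
Total worked: 57 h 14 min = 57.23 h.
Threshold 40 h → overtime 17 h 14 min, regular 40 h 0 min.

Regular 40.00 hours, overtime 17.23 hours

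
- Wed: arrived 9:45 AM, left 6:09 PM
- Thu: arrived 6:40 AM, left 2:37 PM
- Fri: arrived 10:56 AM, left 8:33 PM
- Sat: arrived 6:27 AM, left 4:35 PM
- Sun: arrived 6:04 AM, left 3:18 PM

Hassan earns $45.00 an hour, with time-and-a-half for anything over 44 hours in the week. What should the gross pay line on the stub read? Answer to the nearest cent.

$2070.00

Wed: 9:45 AM–6:09 PM = 8 h 24 min
Thu: 6:40 AM–2:37 PM = 7 h 57 min
Fri: 10:56 AM–8:33 PM = 9 h 37 min
Sat: 6:27 AM–4:35 PM = 10 h 8 min
Sun: 6:04 AM–3:18 PM = 9 h 14 min
Total worked: 45 h 20 min = 2720 min.
Regular 44 h 0 min = 2640 min at $45.00/h; overtime 1 h 20 min = 80 min at $67.50/h.
Pay = (2640 × $45.00 + 80 × $67.50) ÷ 60 = $2070.00.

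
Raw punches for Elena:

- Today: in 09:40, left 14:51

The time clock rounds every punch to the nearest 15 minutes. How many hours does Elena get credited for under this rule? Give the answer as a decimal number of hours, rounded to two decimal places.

Today: in 09:40→09:45, out 14:51→14:45; 5 h 0 min

5.00 hours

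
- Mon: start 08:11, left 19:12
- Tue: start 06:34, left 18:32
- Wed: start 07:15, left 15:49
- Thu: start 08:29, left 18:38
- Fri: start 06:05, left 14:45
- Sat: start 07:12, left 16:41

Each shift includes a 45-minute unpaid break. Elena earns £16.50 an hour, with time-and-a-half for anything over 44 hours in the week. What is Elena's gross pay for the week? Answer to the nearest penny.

£1006.91

Mon: 08:11–19:12 = 11 h 1 min; less 45 min break → 10 h 16 min
Tue: 06:34–18:32 = 11 h 58 min; less 45 min break → 11 h 13 min
Wed: 07:15–15:49 = 8 h 34 min; less 45 min break → 7 h 49 min
Thu: 08:29–18:38 = 10 h 9 min; less 45 min break → 9 h 24 min
Fri: 06:05–14:45 = 8 h 40 min; less 45 min break → 7 h 55 min
Sat: 07:12–16:41 = 9 h 29 min; less 45 min break → 8 h 44 min
Total worked: 55 h 21 min = 3321 min.
Regular 44 h 0 min = 2640 min at £16.50/h; overtime 11 h 21 min = 681 min at £24.75/h.
Pay = (2640 × £16.50 + 681 × £24.75) ÷ 60 = £1006.91.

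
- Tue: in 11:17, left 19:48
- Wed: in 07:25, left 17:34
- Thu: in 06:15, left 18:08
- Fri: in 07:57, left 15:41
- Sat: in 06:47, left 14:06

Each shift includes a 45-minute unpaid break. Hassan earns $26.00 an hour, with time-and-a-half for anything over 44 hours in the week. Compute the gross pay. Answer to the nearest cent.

Tue: 11:17–19:48 = 8 h 31 min; less 45 min break → 7 h 46 min
Wed: 07:25–17:34 = 10 h 9 min; less 45 min break → 9 h 24 min
Thu: 06:15–18:08 = 11 h 53 min; less 45 min break → 11 h 8 min
Fri: 07:57–15:41 = 7 h 44 min; less 45 min break → 6 h 59 min
Sat: 06:47–14:06 = 7 h 19 min; less 45 min break → 6 h 34 min
Total worked: 41 h 51 min = 2511 min.
Regular 41 h 51 min = 2511 min at $26.00/h; overtime 0 h 0 min = 0 min at $39.00/h.
Pay = (2511 × $26.00 + 0 × $39.00) ÷ 60 = $1088.10.

$1088.10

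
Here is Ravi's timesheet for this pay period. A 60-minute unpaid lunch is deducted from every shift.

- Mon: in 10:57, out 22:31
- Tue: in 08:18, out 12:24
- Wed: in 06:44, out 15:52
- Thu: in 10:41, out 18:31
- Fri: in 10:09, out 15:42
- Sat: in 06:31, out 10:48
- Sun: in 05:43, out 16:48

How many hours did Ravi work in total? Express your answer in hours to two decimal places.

Mon: 10:57–22:31 = 11 h 34 min; less 60 min break → 10 h 34 min
Tue: 08:18–12:24 = 4 h 6 min; less 60 min break → 3 h 6 min
Wed: 06:44–15:52 = 9 h 8 min; less 60 min break → 8 h 8 min
Thu: 10:41–18:31 = 7 h 50 min; less 60 min break → 6 h 50 min
Fri: 10:09–15:42 = 5 h 33 min; less 60 min break → 4 h 33 min
Sat: 06:31–10:48 = 4 h 17 min; less 60 min break → 3 h 17 min
Sun: 05:43–16:48 = 11 h 5 min; less 60 min break → 10 h 5 min
Total: 10 h 34 min + 3 h 6 min + 8 h 8 min + 6 h 50 min + 4 h 33 min + 3 h 17 min + 10 h 5 min = 46 h 33 min.

46.55 hours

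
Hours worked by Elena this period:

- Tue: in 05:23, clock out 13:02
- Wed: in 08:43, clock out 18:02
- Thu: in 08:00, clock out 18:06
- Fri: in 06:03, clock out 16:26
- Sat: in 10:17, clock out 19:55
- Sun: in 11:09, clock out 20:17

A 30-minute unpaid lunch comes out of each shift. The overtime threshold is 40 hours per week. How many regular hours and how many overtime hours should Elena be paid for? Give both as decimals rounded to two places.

Regular 40.00 hours, overtime 13.22 hours

Tue: 05:23–13:02 = 7 h 39 min; less 30 min break → 7 h 9 min
Wed: 08:43–18:02 = 9 h 19 min; less 30 min break → 8 h 49 min
Thu: 08:00–18:06 = 10 h 6 min; less 30 min break → 9 h 36 min
Fri: 06:03–16:26 = 10 h 23 min; less 30 min break → 9 h 53 min
Sat: 10:17–19:55 = 9 h 38 min; less 30 min break → 9 h 8 min
Sun: 11:09–20:17 = 9 h 8 min; less 30 min break → 8 h 38 min
Total worked: 53 h 13 min = 53.22 h.
Threshold 40 h → overtime 13 h 13 min, regular 40 h 0 min.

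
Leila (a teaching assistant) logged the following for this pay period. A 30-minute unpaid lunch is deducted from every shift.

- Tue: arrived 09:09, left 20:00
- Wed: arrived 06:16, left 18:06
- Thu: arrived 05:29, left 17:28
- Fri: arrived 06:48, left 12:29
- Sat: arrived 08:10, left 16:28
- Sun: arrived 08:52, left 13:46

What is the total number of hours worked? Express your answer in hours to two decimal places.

50.55 hours

Tue: 09:09–20:00 = 10 h 51 min; less 30 min break → 10 h 21 min
Wed: 06:16–18:06 = 11 h 50 min; less 30 min break → 11 h 20 min
Thu: 05:29–17:28 = 11 h 59 min; less 30 min break → 11 h 29 min
Fri: 06:48–12:29 = 5 h 41 min; less 30 min break → 5 h 11 min
Sat: 08:10–16:28 = 8 h 18 min; less 30 min break → 7 h 48 min
Sun: 08:52–13:46 = 4 h 54 min; less 30 min break → 4 h 24 min
Total: 10 h 21 min + 11 h 20 min + 11 h 29 min + 5 h 11 min + 7 h 48 min + 4 h 24 min = 50 h 33 min.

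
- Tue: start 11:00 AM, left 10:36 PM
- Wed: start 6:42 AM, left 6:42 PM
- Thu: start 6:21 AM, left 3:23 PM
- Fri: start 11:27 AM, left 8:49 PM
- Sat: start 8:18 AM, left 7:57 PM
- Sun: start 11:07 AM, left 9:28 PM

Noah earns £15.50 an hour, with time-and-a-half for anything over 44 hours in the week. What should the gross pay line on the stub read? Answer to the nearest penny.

£1147.00

Tue: 11:00 AM–10:36 PM = 11 h 36 min
Wed: 6:42 AM–6:42 PM = 12 h 0 min
Thu: 6:21 AM–3:23 PM = 9 h 2 min
Fri: 11:27 AM–8:49 PM = 9 h 22 min
Sat: 8:18 AM–7:57 PM = 11 h 39 min
Sun: 11:07 AM–9:28 PM = 10 h 21 min
Total worked: 64 h 0 min = 3840 min.
Regular 44 h 0 min = 2640 min at £15.50/h; overtime 20 h 0 min = 1200 min at £23.25/h.
Pay = (2640 × £15.50 + 1200 × £23.25) ÷ 60 = £1147.00.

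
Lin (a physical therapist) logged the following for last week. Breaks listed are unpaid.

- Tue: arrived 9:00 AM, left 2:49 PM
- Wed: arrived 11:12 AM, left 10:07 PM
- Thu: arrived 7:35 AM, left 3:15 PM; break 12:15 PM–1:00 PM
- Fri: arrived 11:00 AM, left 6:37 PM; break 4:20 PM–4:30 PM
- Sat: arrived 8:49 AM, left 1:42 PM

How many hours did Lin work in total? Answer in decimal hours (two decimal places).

35.98 hours

Tue: 9:00 AM–2:49 PM = 5 h 49 min
Wed: 11:12 AM–10:07 PM = 10 h 55 min
Thu: 7:35 AM–3:15 PM = 7 h 40 min; less 45 min break → 6 h 55 min
Fri: 11:00 AM–6:37 PM = 7 h 37 min; less 10 min break → 7 h 27 min
Sat: 8:49 AM–1:42 PM = 4 h 53 min
Total: 5 h 49 min + 10 h 55 min + 6 h 55 min + 7 h 27 min + 4 h 53 min = 35 h 59 min.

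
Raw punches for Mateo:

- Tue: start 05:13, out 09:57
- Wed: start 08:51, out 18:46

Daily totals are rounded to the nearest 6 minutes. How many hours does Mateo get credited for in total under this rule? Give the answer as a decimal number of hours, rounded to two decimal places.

Tue: 05:13–09:57 = 4 h 44 min → rounds to 4 h 42 min
Wed: 08:51–18:46 = 9 h 55 min → rounds to 9 h 54 min
Total credited: 14 h 36 min.

14.60 hours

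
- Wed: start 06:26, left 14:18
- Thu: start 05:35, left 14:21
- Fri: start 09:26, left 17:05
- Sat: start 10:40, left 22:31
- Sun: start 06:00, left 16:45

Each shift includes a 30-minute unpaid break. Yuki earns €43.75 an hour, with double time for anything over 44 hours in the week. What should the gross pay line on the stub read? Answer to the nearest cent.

€1958.54

Wed: 06:26–14:18 = 7 h 52 min; less 30 min break → 7 h 22 min
Thu: 05:35–14:21 = 8 h 46 min; less 30 min break → 8 h 16 min
Fri: 09:26–17:05 = 7 h 39 min; less 30 min break → 7 h 9 min
Sat: 10:40–22:31 = 11 h 51 min; less 30 min break → 11 h 21 min
Sun: 06:00–16:45 = 10 h 45 min; less 30 min break → 10 h 15 min
Total worked: 44 h 23 min = 2663 min.
Regular 44 h 0 min = 2640 min at €43.75/h; overtime 0 h 23 min = 23 min at €87.50/h.
Pay = (2640 × €43.75 + 23 × €87.50) ÷ 60 = €1958.54.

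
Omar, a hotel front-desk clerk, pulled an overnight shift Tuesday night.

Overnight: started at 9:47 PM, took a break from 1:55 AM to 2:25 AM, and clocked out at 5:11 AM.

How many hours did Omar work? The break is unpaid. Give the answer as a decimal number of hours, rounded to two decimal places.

6.90 hours

Overnight: 9:47 PM → midnight = 2 h 13 min; midnight → 5:11 AM = 5 h 11 min; span 7 h 24 min; less 30 min break → 6 h 54 min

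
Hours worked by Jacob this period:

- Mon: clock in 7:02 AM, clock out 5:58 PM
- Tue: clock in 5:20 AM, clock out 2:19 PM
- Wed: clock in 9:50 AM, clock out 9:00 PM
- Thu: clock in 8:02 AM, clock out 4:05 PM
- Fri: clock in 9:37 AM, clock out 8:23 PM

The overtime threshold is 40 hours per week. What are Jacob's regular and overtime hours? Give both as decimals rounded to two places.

Mon: 7:02 AM–5:58 PM = 10 h 56 min
Tue: 5:20 AM–2:19 PM = 8 h 59 min
Wed: 9:50 AM–9:00 PM = 11 h 10 min
Thu: 8:02 AM–4:05 PM = 8 h 3 min
Fri: 9:37 AM–8:23 PM = 10 h 46 min
Total worked: 49 h 54 min = 49.90 h.
Threshold 40 h → overtime 9 h 54 min, regular 40 h 0 min.

Regular 40.00 hours, overtime 9.90 hours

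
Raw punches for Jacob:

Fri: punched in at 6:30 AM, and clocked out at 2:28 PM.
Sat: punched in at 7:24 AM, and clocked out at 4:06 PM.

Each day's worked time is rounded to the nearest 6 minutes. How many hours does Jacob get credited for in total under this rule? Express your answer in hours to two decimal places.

16.70 hours

Fri: 6:30 AM–2:28 PM = 7 h 58 min → rounds to 8 h 0 min
Sat: 7:24 AM–4:06 PM = 8 h 42 min → rounds to 8 h 42 min
Total credited: 16 h 42 min.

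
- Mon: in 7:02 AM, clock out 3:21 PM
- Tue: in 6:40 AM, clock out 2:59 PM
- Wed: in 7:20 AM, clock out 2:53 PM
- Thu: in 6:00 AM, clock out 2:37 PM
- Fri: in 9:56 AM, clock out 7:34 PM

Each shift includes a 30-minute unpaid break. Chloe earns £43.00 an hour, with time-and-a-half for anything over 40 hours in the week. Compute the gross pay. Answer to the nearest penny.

Mon: 7:02 AM–3:21 PM = 8 h 19 min; less 30 min break → 7 h 49 min
Tue: 6:40 AM–2:59 PM = 8 h 19 min; less 30 min break → 7 h 49 min
Wed: 7:20 AM–2:53 PM = 7 h 33 min; less 30 min break → 7 h 3 min
Thu: 6:00 AM–2:37 PM = 8 h 37 min; less 30 min break → 8 h 7 min
Fri: 9:56 AM–7:34 PM = 9 h 38 min; less 30 min break → 9 h 8 min
Total worked: 39 h 56 min = 2396 min.
Regular 39 h 56 min = 2396 min at £43.00/h; overtime 0 h 0 min = 0 min at £64.50/h.
Pay = (2396 × £43.00 + 0 × £64.50) ÷ 60 = £1717.13.

£1717.13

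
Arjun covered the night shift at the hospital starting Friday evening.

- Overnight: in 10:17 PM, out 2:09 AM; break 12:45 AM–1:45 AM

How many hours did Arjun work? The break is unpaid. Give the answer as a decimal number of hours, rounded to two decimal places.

2.87 hours

Overnight: 10:17 PM → midnight = 1 h 43 min; midnight → 2:09 AM = 2 h 9 min; span 3 h 52 min; less 60 min break → 2 h 52 min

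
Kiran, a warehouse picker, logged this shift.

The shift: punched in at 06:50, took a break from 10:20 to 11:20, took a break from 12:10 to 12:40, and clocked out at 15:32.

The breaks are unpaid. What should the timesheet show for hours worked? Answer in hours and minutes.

The shift: 06:50–15:32 = 8 h 42 min; less 90 min break → 7 h 12 min

7 h 12 min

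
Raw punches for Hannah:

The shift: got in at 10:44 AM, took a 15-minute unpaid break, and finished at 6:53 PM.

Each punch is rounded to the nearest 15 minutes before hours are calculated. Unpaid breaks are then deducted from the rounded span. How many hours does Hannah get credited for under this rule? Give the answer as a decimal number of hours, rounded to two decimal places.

The shift: in 10:44 AM→10:45 AM, out 6:53 PM→7:00 PM; 8 h 15 min − 15 min = 8 h 0 min

8.00 hours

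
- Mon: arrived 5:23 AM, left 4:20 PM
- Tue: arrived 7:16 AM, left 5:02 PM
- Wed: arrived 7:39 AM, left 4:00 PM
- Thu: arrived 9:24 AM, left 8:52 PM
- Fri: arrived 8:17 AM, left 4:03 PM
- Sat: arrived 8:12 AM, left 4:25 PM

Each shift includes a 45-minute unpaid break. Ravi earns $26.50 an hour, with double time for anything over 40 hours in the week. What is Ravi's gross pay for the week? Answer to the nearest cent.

$1696.88

Mon: 5:23 AM–4:20 PM = 10 h 57 min; less 45 min break → 10 h 12 min
Tue: 7:16 AM–5:02 PM = 9 h 46 min; less 45 min break → 9 h 1 min
Wed: 7:39 AM–4:00 PM = 8 h 21 min; less 45 min break → 7 h 36 min
Thu: 9:24 AM–8:52 PM = 11 h 28 min; less 45 min break → 10 h 43 min
Fri: 8:17 AM–4:03 PM = 7 h 46 min; less 45 min break → 7 h 1 min
Sat: 8:12 AM–4:25 PM = 8 h 13 min; less 45 min break → 7 h 28 min
Total worked: 52 h 1 min = 3121 min.
Regular 40 h 0 min = 2400 min at $26.50/h; overtime 12 h 1 min = 721 min at $53.00/h.
Pay = (2400 × $26.50 + 721 × $53.00) ÷ 60 = $1696.88.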